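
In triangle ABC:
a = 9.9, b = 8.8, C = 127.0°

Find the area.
Two sides and the included angle (SAS): A = ½·a·b·sin(C) = ½·9.9·8.8·sin(127.0°)
sin(127.0°) ≈ 0.798636
A ≈ ½·87.12·0.798636 = 43.56·0.798636 ≈ 34.7886

Area = 34.79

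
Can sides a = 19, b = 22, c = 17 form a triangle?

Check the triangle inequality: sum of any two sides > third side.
a + b vs c: 19 + 22 = 41 > 17  ✓
a + c vs b: 19 + 17 = 36 > 22  ✓
b + c vs a: 22 + 17 = 39 > 19  ✓

Yes, triangle inequality satisfied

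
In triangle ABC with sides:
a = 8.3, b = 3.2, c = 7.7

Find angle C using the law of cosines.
c² = a² + b² − 2ab·cos(C)  ⇒  cos(C) = (a² + b² − c²)/(2ab)
cos(C) = (8.3² + 3.2² − 7.7²)/(2·8.3·3.2) = (68.89 + 10.24 − 59.29)/53.12 = 19.84/53.12 ≈ 0.373494
C = arccos(0.373494) ≈ 68.0687°

C = 68.07°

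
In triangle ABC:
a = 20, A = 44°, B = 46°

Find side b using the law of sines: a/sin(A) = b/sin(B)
a/sin(A) = b/sin(B)  ⇒  b = a·sin(B)/sin(A) = 20·sin(46°)/sin(44°)
sin(46°) ≈ 0.71934, sin(44°) ≈ 0.694658
b ≈ 20·0.71934/0.694658 ≈ 14.3868/0.694658 ≈ 20.7106

b = 20.71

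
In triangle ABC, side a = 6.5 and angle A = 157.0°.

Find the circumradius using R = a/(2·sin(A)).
R = a/(2·sin(A)) = 6.5/(2·sin(157.0°))
sin(157.0°) ≈ 0.390731
R ≈ 6.5/(2·0.390731) = 6.5/0.781462 ≈ 8.31774

R = 8.318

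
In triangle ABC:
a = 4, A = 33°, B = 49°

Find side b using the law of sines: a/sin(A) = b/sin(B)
a/sin(A) = b/sin(B)  ⇒  b = a·sin(B)/sin(A) = 4·sin(49°)/sin(33°)
sin(49°) ≈ 0.75471, sin(33°) ≈ 0.544639
b ≈ 4·0.75471/0.544639 ≈ 3.01884/0.544639 ≈ 5.54282

b = 5.543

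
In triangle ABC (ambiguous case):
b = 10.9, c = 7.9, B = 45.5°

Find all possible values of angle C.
b/sin(B) = c/sin(C)  ⇒  sin(C) = c·sin(B)/b = 7.9·sin(45.5°)/10.9
sin(45.5°) ≈ 0.71325
sin(C) ≈ 7.9·0.71325/10.9 ≈ 5.63468/10.9 ≈ 0.516943
Candidate 1: C₁ = arcsin(0.516943) ≈ 31.1274°  →  A = 180° − 45.5° − 31.1274° ≈ 103.373° > 0, valid
Candidate 2: C₂ = 180° − C₁ ≈ 148.873°  →  A = 180° − 45.5° − 148.873° ≈ -14.3726° ≤ 0, not a valid triangle

C = 31.13° (one solution)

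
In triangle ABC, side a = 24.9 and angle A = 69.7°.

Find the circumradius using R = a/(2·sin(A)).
R = a/(2·sin(A)) = 24.9/(2·sin(69.7°))
sin(69.7°) ≈ 0.937889
R ≈ 24.9/(2·0.937889) = 24.9/1.87578 ≈ 13.2745

R = 13.27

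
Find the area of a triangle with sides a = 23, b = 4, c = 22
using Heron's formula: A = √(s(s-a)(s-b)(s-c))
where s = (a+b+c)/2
s = (23 + 4 + 22)/2 = 49/2 = 24.5
s − a = 1.5, s − b = 20.5, s − c = 2.5
s(s−a)(s−b)(s−c) = 24.5·1.5·20.5·2.5 = 1883.4375
Area = √1883.4375 ≈ 43.3986

s = 24.5, Area = 43.4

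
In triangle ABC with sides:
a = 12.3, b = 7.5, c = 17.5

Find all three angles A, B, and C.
Law of cosines for each angle (a² = 151.29, b² = 56.25, c² = 306.25):
cos(A) = (b² + c² − a²)/(2bc) = (56.25 + 306.25 − 151.29)/(2·7.5·17.5) = 211.21/262.5 ≈ 0.80461  ⇒  A ≈ 36.4274°
cos(B) = (a² + c² − b²)/(2ac) = (151.29 + 306.25 − 56.25)/(2·12.3·17.5) = 401.29/430.5 ≈ 0.932149  ⇒  B ≈ 21.2277°
cos(C) = (a² + b² − c²)/(2ab) = (151.29 + 56.25 − 306.25)/(2·12.3·7.5) = -98.71/184.5 ≈ -0.535014  ⇒  C ≈ 122.345°
Check: A + B + C ≈ 180°

A = 36.43°, B = 21.23°, C = 122.3°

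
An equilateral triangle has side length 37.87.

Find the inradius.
r = Area/s with s the semi-perimeter.
Area = (√3/4)·37.87² = (√3/4)·1434.1369 ≈ 0.433013·1434.1369 ≈ 620.999
s = 3·37.87/2 = 56.805
r ≈ 620.999/56.805 ≈ 10.9321
(Equivalently r = side/(2√3) = 37.87/3.4641 ≈ 10.9321.)

r = 10.93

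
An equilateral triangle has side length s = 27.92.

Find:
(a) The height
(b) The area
(a) The height splits the triangle into two 30-60-90 halves: h = s·√3/2 = 27.92·1.73205/2 ≈ 48.3589/2 ≈ 24.1794
(b) Area = (√3/4)·s² = (√3/4)·27.92² = (√3/4)·779.5264 ≈ 0.433013·779.5264 ≈ 337.545

Height = 24.18, Area = 337.5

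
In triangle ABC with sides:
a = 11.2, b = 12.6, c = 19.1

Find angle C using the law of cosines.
c² = a² + b² − 2ab·cos(C)  ⇒  cos(C) = (a² + b² − c²)/(2ab)
cos(C) = (11.2² + 12.6² − 19.1²)/(2·11.2·12.6) = (125.44 + 158.76 − 364.81)/282.24 = -80.61/282.24 ≈ -0.285608
C = arccos(-0.285608) ≈ 106.595°

C = 106.6°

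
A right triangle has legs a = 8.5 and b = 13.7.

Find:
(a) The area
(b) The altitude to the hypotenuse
(a) The legs are perpendicular, so Area = ½·a·b = ½·8.5·13.7 = ½·116.45 = 58.225
(b) Hypotenuse c = √(a² + b²) = √(72.25 + 187.69) = √259.94 ≈ 16.1227
    Area = ½·c·h_c  ⇒  h_c = 2·Area/c = 116.45/16.1227 ≈ 7.22276

Area = 58.225, h_c = 7.223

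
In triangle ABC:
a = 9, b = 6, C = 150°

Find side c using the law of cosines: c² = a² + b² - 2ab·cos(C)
c² = 9² + 6² − 2·9·6·cos(150°)
cos(150°) ≈ -0.866025
c² ≈ 81 + 36 − 108·(-0.866025) ≈ 117 + 93.5307 ≈ 210.531
c ≈ √210.531 ≈ 14.5097

c = 14.51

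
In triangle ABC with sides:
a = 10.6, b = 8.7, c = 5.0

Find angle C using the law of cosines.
c² = a² + b² − 2ab·cos(C)  ⇒  cos(C) = (a² + b² − c²)/(2ab)
cos(C) = (10.6² + 8.7² − 5.0²)/(2·10.6·8.7) = (112.36 + 75.69 − 25)/184.44 = 163.05/184.44 ≈ 0.884027
C = arccos(0.884027) ≈ 27.8679°

C = 27.87°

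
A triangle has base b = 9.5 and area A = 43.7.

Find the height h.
A = ½·b·h  ⇒  h = 2A/b = 2·43.7/9.5 = 87.4/9.5 ≈ 9.2

h = 9.2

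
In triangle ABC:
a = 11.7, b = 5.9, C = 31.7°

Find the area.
Two sides and the included angle (SAS): A = ½·a·b·sin(C) = ½·11.7·5.9·sin(31.7°)
sin(31.7°) ≈ 0.525472
A ≈ ½·69.03·0.525472 = 34.515·0.525472 ≈ 18.1367

Area = 18.14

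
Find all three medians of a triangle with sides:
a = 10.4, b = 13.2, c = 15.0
Median formula: m_a = ½√(2b² + 2c² − a²) (and cyclically). a² = 108.16, b² = 174.24, c² = 225.
m_a = ½√(2·174.24 + 2·225 − 108.16) = ½√690.32 ≈ ½·26.2739 ≈ 13.137
m_b = ½√(2·108.16 + 2·225 − 174.24) = ½√492.08 ≈ ½·22.1829 ≈ 11.0914
m_c = ½√(2·108.16 + 2·174.24 − 225) = ½√339.8 ≈ ½·18.4337 ≈ 9.21683

m_a = 13.14, m_b = 11.09, m_c = 9.217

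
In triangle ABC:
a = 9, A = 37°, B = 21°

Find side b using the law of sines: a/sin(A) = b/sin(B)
a/sin(A) = b/sin(B)  ⇒  b = a·sin(B)/sin(A) = 9·sin(21°)/sin(37°)
sin(21°) ≈ 0.358368, sin(37°) ≈ 0.601815
b ≈ 9·0.358368/0.601815 ≈ 3.22531/0.601815 ≈ 5.35931

b = 5.359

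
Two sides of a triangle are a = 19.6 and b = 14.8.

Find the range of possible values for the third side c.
Triangle inequality: |a − b| < c < a + b
|a − b| = |19.6 − 14.8| = 4.8
a + b = 19.6 + 14.8 = 34.4

4.8 < c < 34.4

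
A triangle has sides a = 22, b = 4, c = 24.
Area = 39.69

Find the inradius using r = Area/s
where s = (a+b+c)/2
s = (22 + 4 + 24)/2 = 50/2 = 25
r = Area/s = 39.69/25 ≈ 1.5876

r = 1.588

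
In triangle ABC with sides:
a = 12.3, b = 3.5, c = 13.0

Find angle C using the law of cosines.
c² = a² + b² − 2ab·cos(C)  ⇒  cos(C) = (a² + b² − c²)/(2ab)
cos(C) = (12.3² + 3.5² − 13.0²)/(2·12.3·3.5) = (151.29 + 12.25 − 169)/86.1 = -5.46/86.1 ≈ -0.0634146
C = arccos(-0.0634146) ≈ 93.6358°

C = 93.64°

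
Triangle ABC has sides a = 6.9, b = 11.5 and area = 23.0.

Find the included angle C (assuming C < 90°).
Area = ½·a·b·sin(C)  ⇒  sin(C) = 2·Area/(a·b) = 2·23.0/(6.9·11.5) = 46/79.35 ≈ 0.57971
C = arcsin(0.57971) ≈ 35.4302° (taking the acute solution since C < 90°)

C = 35.43°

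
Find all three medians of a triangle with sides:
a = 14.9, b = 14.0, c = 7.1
Median formula: m_a = ½√(2b² + 2c² − a²) (and cyclically). a² = 222.01, b² = 196, c² = 50.41.
m_a = ½√(2·196 + 2·50.41 − 222.01) = ½√270.81 ≈ ½·16.4563 ≈ 8.22815
m_b = ½√(2·222.01 + 2·50.41 − 196) = ½√348.84 ≈ ½·18.6773 ≈ 9.33863
m_c = ½√(2·222.01 + 2·196 − 50.41) = ½√785.61 ≈ ½·28.0287 ≈ 14.0144

m_a = 8.228, m_b = 9.339, m_c = 14.01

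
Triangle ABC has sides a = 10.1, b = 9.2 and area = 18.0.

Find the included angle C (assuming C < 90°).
Area = ½·a·b·sin(C)  ⇒  sin(C) = 2·Area/(a·b) = 2·18.0/(10.1·9.2) = 36/92.92 ≈ 0.38743
C = arcsin(0.38743) ≈ 22.7947° (taking the acute solution since C < 90°)

C = 22.79°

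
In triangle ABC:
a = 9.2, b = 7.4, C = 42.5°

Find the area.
Two sides and the included angle (SAS): A = ½·a·b·sin(C) = ½·9.2·7.4·sin(42.5°)
sin(42.5°) ≈ 0.67559
A ≈ ½·68.08·0.67559 = 34.04·0.67559 ≈ 22.9971

Area = 23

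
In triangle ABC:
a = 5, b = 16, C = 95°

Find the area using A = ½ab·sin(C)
A = ½·a·b·sin(C) = ½·5·16·sin(95°)
sin(95°) ≈ 0.996195
A ≈ ½·80·0.996195 = 40·0.996195 ≈ 39.8478

Area = 39.85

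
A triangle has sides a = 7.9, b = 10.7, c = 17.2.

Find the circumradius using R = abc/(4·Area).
First find the area with Heron's formula.
s = (7.9 + 10.7 + 17.2)/2 = 17.9
Area = √(s(s−a)(s−b)(s−c)) = √(17.9·10·7.2·0.7) ≈ √902.16 ≈ 30.036
abc = 7.9·10.7·17.2 = 1453.916
R = abc/(4·Area) ≈ 1453.916/(4·30.036) = 1453.916/120.144 ≈ 12.1015

R = 12.1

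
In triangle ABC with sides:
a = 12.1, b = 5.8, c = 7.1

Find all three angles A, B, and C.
Law of cosines for each angle (a² = 146.41, b² = 33.64, c² = 50.41):
cos(A) = (b² + c² − a²)/(2bc) = (33.64 + 50.41 − 146.41)/(2·5.8·7.1) = -62.36/82.36 ≈ -0.757164  ⇒  A ≈ 139.215°
cos(B) = (a² + c² − b²)/(2ac) = (146.41 + 50.41 − 33.64)/(2·12.1·7.1) = 163.18/171.82 ≈ 0.949715  ⇒  B ≈ 18.2471°
cos(C) = (a² + b² − c²)/(2ab) = (146.41 + 33.64 − 50.41)/(2·12.1·5.8) = 129.64/140.36 ≈ 0.923625  ⇒  C ≈ 22.5381°
Check: A + B + C ≈ 180°

A = 139.2°, B = 18.25°, C = 22.54°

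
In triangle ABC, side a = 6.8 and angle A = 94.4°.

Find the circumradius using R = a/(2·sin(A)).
R = a/(2·sin(A)) = 6.8/(2·sin(94.4°))
sin(94.4°) ≈ 0.997053
R ≈ 6.8/(2·0.997053) = 6.8/1.99411 ≈ 3.41005

R = 3.41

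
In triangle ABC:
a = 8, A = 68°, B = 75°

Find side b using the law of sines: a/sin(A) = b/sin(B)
a/sin(A) = b/sin(B)  ⇒  b = a·sin(B)/sin(A) = 8·sin(75°)/sin(68°)
sin(75°) ≈ 0.965926, sin(68°) ≈ 0.927184
b ≈ 8·0.965926/0.927184 ≈ 7.72741/0.927184 ≈ 8.33428

b = 8.334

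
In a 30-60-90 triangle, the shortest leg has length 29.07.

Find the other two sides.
In a 30-60-90 triangle the sides are in ratio 1 : √3 : 2 (short leg : long leg : hypotenuse).
Long leg = 29.07·√3 ≈ 29.07·1.73205 ≈ 50.3507
Hypotenuse = 2·29.07 = 58.14

Long leg = 29.07√3 = 50.35, Hypotenuse = 58.14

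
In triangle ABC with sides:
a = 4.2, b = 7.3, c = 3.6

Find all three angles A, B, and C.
Law of cosines for each angle (a² = 17.64, b² = 53.29, c² = 12.96):
cos(A) = (b² + c² − a²)/(2bc) = (53.29 + 12.96 − 17.64)/(2·7.3·3.6) = 48.61/52.56 ≈ 0.924848  ⇒  A ≈ 22.3546°
cos(B) = (a² + c² − b²)/(2ac) = (17.64 + 12.96 − 53.29)/(2·4.2·3.6) = -22.69/30.24 ≈ -0.750331  ⇒  B ≈ 138.619°
cos(C) = (a² + b² − c²)/(2ab) = (17.64 + 53.29 − 12.96)/(2·4.2·7.3) = 57.97/61.32 ≈ 0.945369  ⇒  C ≈ 19.0264°
Check: A + B + C ≈ 180°

A = 22.35°, B = 138.6°, C = 19.03°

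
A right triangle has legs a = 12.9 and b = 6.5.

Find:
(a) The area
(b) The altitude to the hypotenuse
(a) The legs are perpendicular, so Area = ½·a·b = ½·12.9·6.5 = ½·83.85 = 41.925
(b) Hypotenuse c = √(a² + b²) = √(166.41 + 42.25) = √208.66 ≈ 14.4451
    Area = ½·c·h_c  ⇒  h_c = 2·Area/c = 83.85/14.4451 ≈ 5.80475

Area = 41.925, h_c = 5.805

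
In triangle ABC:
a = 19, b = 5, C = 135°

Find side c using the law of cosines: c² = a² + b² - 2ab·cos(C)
c² = 19² + 5² − 2·19·5·cos(135°)
cos(135°) ≈ -0.707107
c² ≈ 361 + 25 − 190·(-0.707107) ≈ 386 + 134.35 ≈ 520.35
c ≈ √520.35 ≈ 22.8112

c = 22.81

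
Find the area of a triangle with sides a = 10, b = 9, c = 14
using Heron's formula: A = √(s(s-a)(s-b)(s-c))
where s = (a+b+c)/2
s = (10 + 9 + 14)/2 = 33/2 = 16.5
s − a = 6.5, s − b = 7.5, s − c = 2.5
s(s−a)(s−b)(s−c) = 16.5·6.5·7.5·2.5 = 2010.9375
Area = √2010.9375 ≈ 44.8435

s = 16.5, Area = 44.84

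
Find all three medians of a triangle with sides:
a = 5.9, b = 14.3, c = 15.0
Median formula: m_a = ½√(2b² + 2c² − a²) (and cyclically). a² = 34.81, b² = 204.49, c² = 225.
m_a = ½√(2·204.49 + 2·225 − 34.81) = ½√824.17 ≈ ½·28.7084 ≈ 14.3542
m_b = ½√(2·34.81 + 2·225 − 204.49) = ½√315.13 ≈ ½·17.7519 ≈ 8.87595
m_c = ½√(2·34.81 + 2·204.49 − 225) = ½√253.6 ≈ ½·15.9248 ≈ 7.96241

m_a = 14.35, m_b = 8.876, m_c = 7.962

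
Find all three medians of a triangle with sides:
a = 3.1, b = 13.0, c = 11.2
Median formula: m_a = ½√(2b² + 2c² − a²) (and cyclically). a² = 9.61, b² = 169, c² = 125.44.
m_a = ½√(2·169 + 2·125.44 − 9.61) = ½√579.27 ≈ ½·24.068 ≈ 12.034
m_b = ½√(2·9.61 + 2·125.44 − 169) = ½√101.1 ≈ ½·10.0548 ≈ 5.02742
m_c = ½√(2·9.61 + 2·169 − 125.44) = ½√231.78 ≈ ½·15.2243 ≈ 7.61216

m_a = 12.03, m_b = 5.027, m_c = 7.612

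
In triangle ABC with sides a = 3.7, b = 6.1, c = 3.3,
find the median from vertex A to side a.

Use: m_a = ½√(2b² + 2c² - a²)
m_a = ½√(2·6.1² + 2·3.3² − 3.7²) = ½√(2·37.21 + 2·10.89 − 13.69) = ½√(74.42 + 21.78 − 13.69) = ½√82.51
√82.51 ≈ 9.0835, so m_a ≈ 4.54175

m_a = 4.542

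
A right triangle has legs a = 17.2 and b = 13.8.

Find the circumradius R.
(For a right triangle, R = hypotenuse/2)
Hypotenuse c = √(a² + b²) = √(295.84 + 190.44) = √486.28 ≈ 22.0518
R = c/2 ≈ 22.0518/2 ≈ 11.0259

R = 11.03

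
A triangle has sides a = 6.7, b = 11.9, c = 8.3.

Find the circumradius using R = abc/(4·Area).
First find the area with Heron's formula.
s = (6.7 + 11.9 + 8.3)/2 = 13.45
Area = √(s(s−a)(s−b)(s−c)) = √(13.45·6.75·1.55·5.15) ≈ √724.711 ≈ 26.9205
abc = 6.7·11.9·8.3 = 661.759
R = abc/(4·Area) ≈ 661.759/(4·26.9205) = 661.759/107.682 ≈ 6.1455

R = 6.146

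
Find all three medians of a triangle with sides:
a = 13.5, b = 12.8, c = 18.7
Median formula: m_a = ½√(2b² + 2c² − a²) (and cyclically). a² = 182.25, b² = 163.84, c² = 349.69.
m_a = ½√(2·163.84 + 2·349.69 − 182.25) = ½√844.81 ≈ ½·29.0656 ≈ 14.5328
m_b = ½√(2·182.25 + 2·349.69 − 163.84) = ½√900.04 ≈ ½·30.0007 ≈ 15.0003
m_c = ½√(2·182.25 + 2·163.84 − 349.69) = ½√342.49 ≈ ½·18.5065 ≈ 9.25324

m_a = 14.53, m_b = 15, m_c = 9.253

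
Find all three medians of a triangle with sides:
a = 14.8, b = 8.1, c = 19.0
Median formula: m_a = ½√(2b² + 2c² − a²) (and cyclically). a² = 219.04, b² = 65.61, c² = 361.
m_a = ½√(2·65.61 + 2·361 − 219.04) = ½√634.18 ≈ ½·25.1829 ≈ 12.5915
m_b = ½√(2·219.04 + 2·361 − 65.61) = ½√1094.47 ≈ ½·33.0828 ≈ 16.5414
m_c = ½√(2·219.04 + 2·65.61 − 361) = ½√208.3 ≈ ½·14.4326 ≈ 7.2163

m_a = 12.59, m_b = 16.54, m_c = 7.216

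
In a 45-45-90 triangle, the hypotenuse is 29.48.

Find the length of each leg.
In a 45-45-90 triangle hypotenuse = leg·√2, so leg = hypotenuse/√2.
Leg = 29.48/√2 ≈ 29.48/1.41421 ≈ 20.8455

Each leg = 20.85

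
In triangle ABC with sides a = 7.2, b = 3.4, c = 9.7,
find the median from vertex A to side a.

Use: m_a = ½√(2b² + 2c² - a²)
m_a = ½√(2·3.4² + 2·9.7² − 7.2²) = ½√(2·11.56 + 2·94.09 − 51.84) = ½√(23.12 + 188.18 − 51.84) = ½√159.46
√159.46 ≈ 12.6277, so m_a ≈ 6.31387

m_a = 6.314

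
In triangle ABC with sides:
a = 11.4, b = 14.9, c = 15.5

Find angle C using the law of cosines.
c² = a² + b² − 2ab·cos(C)  ⇒  cos(C) = (a² + b² − c²)/(2ab)
cos(C) = (11.4² + 14.9² − 15.5²)/(2·11.4·14.9) = (129.96 + 222.01 − 240.25)/339.72 = 111.72/339.72 ≈ 0.328859
C = arccos(0.328859) ≈ 70.8005°

C = 70.8°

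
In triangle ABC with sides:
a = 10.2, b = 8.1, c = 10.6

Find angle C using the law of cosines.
c² = a² + b² − 2ab·cos(C)  ⇒  cos(C) = (a² + b² − c²)/(2ab)
cos(C) = (10.2² + 8.1² − 10.6²)/(2·10.2·8.1) = (104.04 + 65.61 − 112.36)/165.24 = 57.29/165.24 ≈ 0.346708
C = arccos(0.346708) ≈ 69.7139°

C = 69.71°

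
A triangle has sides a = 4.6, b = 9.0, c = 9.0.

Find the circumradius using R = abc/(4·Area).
First find the area with Heron's formula.
s = (4.6 + 9.0 + 9.0)/2 = 11.3
Area = √(s(s−a)(s−b)(s−c)) = √(11.3·6.7·2.3·2.3) ≈ √400.506 ≈ 20.0126
abc = 4.6·9.0·9.0 = 372.6
R = abc/(4·Area) ≈ 372.6/(4·20.0126) = 372.6/80.0506 ≈ 4.65456

R = 4.655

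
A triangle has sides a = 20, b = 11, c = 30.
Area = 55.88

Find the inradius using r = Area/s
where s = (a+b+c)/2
s = (20 + 11 + 30)/2 = 61/2 = 30.5
r = Area/s = 55.88/30.5 ≈ 1.83213

r = 1.832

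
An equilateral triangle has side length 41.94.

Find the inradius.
r = Area/s with s the semi-perimeter.
Area = (√3/4)·41.94² = (√3/4)·1758.9636 ≈ 0.433013·1758.9636 ≈ 761.654
s = 3·41.94/2 = 62.91
r ≈ 761.654/62.91 ≈ 12.107
(Equivalently r = side/(2√3) = 41.94/3.4641 ≈ 12.107.)

r = 12.11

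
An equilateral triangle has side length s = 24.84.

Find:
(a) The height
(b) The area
(a) The height splits the triangle into two 30-60-90 halves: h = s·√3/2 = 24.84·1.73205/2 ≈ 43.0241/2 ≈ 21.5121
(b) Area = (√3/4)·s² = (√3/4)·24.84² = (√3/4)·617.0256 ≈ 0.433013·617.0256 ≈ 267.18

Height = 21.51, Area = 267.2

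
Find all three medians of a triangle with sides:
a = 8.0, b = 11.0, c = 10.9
Median formula: m_a = ½√(2b² + 2c² − a²) (and cyclically). a² = 64, b² = 121, c² = 118.81.
m_a = ½√(2·121 + 2·118.81 − 64) = ½√415.62 ≈ ½·20.3868 ≈ 10.1934
m_b = ½√(2·64 + 2·118.81 − 121) = ½√244.62 ≈ ½·15.6403 ≈ 7.82017
m_c = ½√(2·64 + 2·121 − 118.81) = ½√251.19 ≈ ½·15.849 ≈ 7.92449

m_a = 10.19, m_b = 7.82, m_c = 7.924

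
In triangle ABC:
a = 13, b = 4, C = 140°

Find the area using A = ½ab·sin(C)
A = ½·a·b·sin(C) = ½·13·4·sin(140°)
sin(140°) ≈ 0.642788
A ≈ ½·52·0.642788 = 26·0.642788 ≈ 16.7125

Area = 16.71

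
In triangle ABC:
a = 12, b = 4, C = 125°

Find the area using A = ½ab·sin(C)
A = ½·a·b·sin(C) = ½·12·4·sin(125°)
sin(125°) ≈ 0.819152
A ≈ ½·48·0.819152 = 24·0.819152 ≈ 19.6596

Area = 19.66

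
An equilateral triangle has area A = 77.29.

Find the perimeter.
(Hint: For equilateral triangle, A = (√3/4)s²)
A = (√3/4)s²  ⇒  s² = 4A/√3 = 4·77.29/√3 = 309.16/1.73205 ≈ 178.494
s ≈ √178.494 ≈ 13.3602
Perimeter = 3s ≈ 3·13.3602 ≈ 40.0805

Perimeter = 40.08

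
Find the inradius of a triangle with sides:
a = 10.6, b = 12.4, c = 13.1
r = Area/s where s is the semi-perimeter.
s = (10.6 + 12.4 + 13.1)/2 = 36.1/2 = 18.05
Area = √(s(s−a)(s−b)(s−c)) = √(18.05·7.45·5.65·4.95) ≈ √3760.86 ≈ 61.3258
r ≈ 61.3258/18.05 ≈ 3.39755

r = 3.398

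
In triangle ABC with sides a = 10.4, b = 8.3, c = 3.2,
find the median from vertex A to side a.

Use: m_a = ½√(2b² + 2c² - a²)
m_a = ½√(2·8.3² + 2·3.2² − 10.4²) = ½√(2·68.89 + 2·10.24 − 108.16) = ½√(137.78 + 20.48 − 108.16) = ½√50.1
√50.1 ≈ 7.07814, so m_a ≈ 3.53907

m_a = 3.539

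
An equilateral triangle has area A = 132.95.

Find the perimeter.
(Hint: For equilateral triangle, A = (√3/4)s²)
A = (√3/4)s²  ⇒  s² = 4A/√3 = 4·132.95/√3 = 531.8/1.73205 ≈ 307.035
s ≈ √307.035 ≈ 17.5224
Perimeter = 3s ≈ 3·17.5224 ≈ 52.5672

Perimeter = 52.57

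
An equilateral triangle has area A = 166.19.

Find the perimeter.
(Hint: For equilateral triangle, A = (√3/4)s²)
A = (√3/4)s²  ⇒  s² = 4A/√3 = 4·166.19/√3 = 664.76/1.73205 ≈ 383.799
s ≈ √383.799 ≈ 19.5908
Perimeter = 3s ≈ 3·19.5908 ≈ 58.7724

Perimeter = 58.77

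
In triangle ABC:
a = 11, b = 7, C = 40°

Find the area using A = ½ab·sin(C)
A = ½·a·b·sin(C) = ½·11·7·sin(40°)
sin(40°) ≈ 0.642788
A ≈ ½·77·0.642788 = 38.5·0.642788 ≈ 24.7473

Area = 24.75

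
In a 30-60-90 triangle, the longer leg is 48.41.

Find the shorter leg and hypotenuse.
In a 30-60-90 triangle the sides are in ratio 1 : √3 : 2, so short leg = long leg/√3 and hypotenuse = 2·(short leg).
Short leg = 48.41/√3 ≈ 48.41/1.73205 ≈ 27.9495
Hypotenuse = 2·27.9495 ≈ 55.8991

Short leg = 27.95, Hypotenuse = 55.9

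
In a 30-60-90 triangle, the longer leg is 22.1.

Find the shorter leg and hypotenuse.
In a 30-60-90 triangle the sides are in ratio 1 : √3 : 2, so short leg = long leg/√3 and hypotenuse = 2·(short leg).
Short leg = 22.1/√3 ≈ 22.1/1.73205 ≈ 12.7594
Hypotenuse = 2·12.7594 ≈ 25.5189

Short leg = 12.76, Hypotenuse = 25.52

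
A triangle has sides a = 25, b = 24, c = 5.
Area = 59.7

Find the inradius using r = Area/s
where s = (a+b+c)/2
s = (25 + 24 + 5)/2 = 54/2 = 27
r = Area/s = 59.7/27 ≈ 2.21111

r = 2.211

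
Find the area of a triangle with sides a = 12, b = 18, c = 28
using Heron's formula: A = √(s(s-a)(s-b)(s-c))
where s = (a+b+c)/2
s = (12 + 18 + 28)/2 = 58/2 = 29
s − a = 17, s − b = 11, s − c = 1
s(s−a)(s−b)(s−c) = 29·17·11·1 = 5423
Area = √5423 ≈ 73.641

s = 29.0, Area = 73.64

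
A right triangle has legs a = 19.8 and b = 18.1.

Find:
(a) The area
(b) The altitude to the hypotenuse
(a) The legs are perpendicular, so Area = ½·a·b = ½·19.8·18.1 = ½·358.38 = 179.19
(b) Hypotenuse c = √(a² + b²) = √(392.04 + 327.61) = √719.65 ≈ 26.8263
    Area = ½·c·h_c  ⇒  h_c = 2·Area/c = 358.38/26.8263 ≈ 13.3593

Area = 179.19, h_c = 13.36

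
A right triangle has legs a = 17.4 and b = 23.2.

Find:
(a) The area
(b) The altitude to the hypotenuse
(a) The legs are perpendicular, so Area = ½·a·b = ½·17.4·23.2 = ½·403.68 = 201.84
(b) Hypotenuse c = √(a² + b²) = √(302.76 + 538.24) = √841 ≈ 29
    Area = ½·c·h_c  ⇒  h_c = 2·Area/c = 403.68/29 ≈ 13.92

Area = 201.84, h_c = 13.92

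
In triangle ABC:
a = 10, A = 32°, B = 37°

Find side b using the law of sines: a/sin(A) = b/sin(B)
a/sin(A) = b/sin(B)  ⇒  b = a·sin(B)/sin(A) = 10·sin(37°)/sin(32°)
sin(37°) ≈ 0.601815, sin(32°) ≈ 0.529919
b ≈ 10·0.601815/0.529919 ≈ 6.01815/0.529919 ≈ 11.3567

b = 11.36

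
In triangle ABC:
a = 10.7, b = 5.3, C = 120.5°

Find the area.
Two sides and the included angle (SAS): A = ½·a·b·sin(C) = ½·10.7·5.3·sin(120.5°)
sin(120.5°) ≈ 0.861629
A ≈ ½·56.71·0.861629 = 28.355·0.861629 ≈ 24.4315

Area = 24.43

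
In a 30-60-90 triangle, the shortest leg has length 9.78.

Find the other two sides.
In a 30-60-90 triangle the sides are in ratio 1 : √3 : 2 (short leg : long leg : hypotenuse).
Long leg = 9.78·√3 ≈ 9.78·1.73205 ≈ 16.9395
Hypotenuse = 2·9.78 = 19.56

Long leg = 9.78√3 = 16.94, Hypotenuse = 19.56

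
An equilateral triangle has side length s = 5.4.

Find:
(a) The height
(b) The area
(a) The height splits the triangle into two 30-60-90 halves: h = s·√3/2 = 5.4·1.73205/2 ≈ 9.35307/2 ≈ 4.67654
(b) Area = (√3/4)·s² = (√3/4)·5.4² = (√3/4)·29.16 ≈ 0.433013·29.16 ≈ 12.6267

Height = 4.677, Area = 12.63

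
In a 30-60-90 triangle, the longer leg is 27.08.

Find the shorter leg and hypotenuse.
In a 30-60-90 triangle the sides are in ratio 1 : √3 : 2, so short leg = long leg/√3 and hypotenuse = 2·(short leg).
Short leg = 27.08/√3 ≈ 27.08/1.73205 ≈ 15.6346
Hypotenuse = 2·15.6346 ≈ 31.2693

Short leg = 15.63, Hypotenuse = 31.27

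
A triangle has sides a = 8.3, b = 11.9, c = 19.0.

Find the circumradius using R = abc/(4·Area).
First find the area with Heron's formula.
s = (8.3 + 11.9 + 19.0)/2 = 19.6
Area = √(s(s−a)(s−b)(s−c)) = √(19.6·11.3·7.7·0.6) ≈ √1023.24 ≈ 31.9881
abc = 8.3·11.9·19.0 = 1876.63
R = abc/(4·Area) ≈ 1876.63/(4·31.9881) = 1876.63/127.952 ≈ 14.6666

R = 14.67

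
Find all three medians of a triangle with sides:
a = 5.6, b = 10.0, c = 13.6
Median formula: m_a = ½√(2b² + 2c² − a²) (and cyclically). a² = 31.36, b² = 100, c² = 184.96.
m_a = ½√(2·100 + 2·184.96 − 31.36) = ½√538.56 ≈ ½·23.2069 ≈ 11.6034
m_b = ½√(2·31.36 + 2·184.96 − 100) = ½√332.64 ≈ ½·18.2384 ≈ 9.11921
m_c = ½√(2·31.36 + 2·100 − 184.96) = ½√77.76 ≈ ½·8.81816 ≈ 4.40908

m_a = 11.6, m_b = 9.119, m_c = 4.409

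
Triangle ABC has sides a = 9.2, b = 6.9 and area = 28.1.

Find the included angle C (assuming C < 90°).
Area = ½·a·b·sin(C)  ⇒  sin(C) = 2·Area/(a·b) = 2·28.1/(9.2·6.9) = 56.2/63.48 ≈ 0.885318
C = arcsin(0.885318) ≈ 62.2907° (taking the acute solution since C < 90°)

C = 62.29°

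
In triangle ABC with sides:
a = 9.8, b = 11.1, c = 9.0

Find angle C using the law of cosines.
c² = a² + b² − 2ab·cos(C)  ⇒  cos(C) = (a² + b² − c²)/(2ab)
cos(C) = (9.8² + 11.1² − 9.0²)/(2·9.8·11.1) = (96.04 + 123.21 − 81)/217.56 = 138.25/217.56 ≈ 0.635457
C = arccos(0.635457) ≈ 50.5461°

C = 50.55°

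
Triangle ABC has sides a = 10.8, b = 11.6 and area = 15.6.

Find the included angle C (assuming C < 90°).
Area = ½·a·b·sin(C)  ⇒  sin(C) = 2·Area/(a·b) = 2·15.6/(10.8·11.6) = 31.2/125.28 ≈ 0.249042
C = arcsin(0.249042) ≈ 14.4208° (taking the acute solution since C < 90°)

C = 14.42°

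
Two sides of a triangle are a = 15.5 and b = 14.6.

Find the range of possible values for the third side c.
Triangle inequality: |a − b| < c < a + b
|a − b| = |15.5 − 14.6| = 0.9
a + b = 15.5 + 14.6 = 30.1

0.9 < c < 30.1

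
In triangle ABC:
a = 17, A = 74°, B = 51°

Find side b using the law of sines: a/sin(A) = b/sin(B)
a/sin(A) = b/sin(B)  ⇒  b = a·sin(B)/sin(A) = 17·sin(51°)/sin(74°)
sin(51°) ≈ 0.777146, sin(74°) ≈ 0.961262
b ≈ 17·0.777146/0.961262 ≈ 13.2115/0.961262 ≈ 13.7439

b = 13.74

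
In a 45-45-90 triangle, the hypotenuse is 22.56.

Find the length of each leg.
In a 45-45-90 triangle hypotenuse = leg·√2, so leg = hypotenuse/√2.
Leg = 22.56/√2 ≈ 22.56/1.41421 ≈ 15.9523

Each leg = 15.95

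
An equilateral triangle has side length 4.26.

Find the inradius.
r = Area/s with s the semi-perimeter.
Area = (√3/4)·4.26² = (√3/4)·18.1476 ≈ 0.433013·18.1476 ≈ 7.85814
s = 3·4.26/2 = 6.39
r ≈ 7.85814/6.39 ≈ 1.22976
(Equivalently r = side/(2√3) = 4.26/3.4641 ≈ 1.22976.)

r = 1.23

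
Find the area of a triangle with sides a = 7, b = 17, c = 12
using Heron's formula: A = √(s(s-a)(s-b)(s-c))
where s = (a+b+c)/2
s = (7 + 17 + 12)/2 = 36/2 = 18
s − a = 11, s − b = 1, s − c = 6
s(s−a)(s−b)(s−c) = 18·11·1·6 = 1188
Area = √1188 ≈ 34.4674

s = 18.0, Area = 34.47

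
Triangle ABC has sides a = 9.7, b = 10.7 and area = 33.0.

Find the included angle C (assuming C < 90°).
Area = ½·a·b·sin(C)  ⇒  sin(C) = 2·Area/(a·b) = 2·33.0/(9.7·10.7) = 66/103.79 ≈ 0.635899
C = arcsin(0.635899) ≈ 39.4867° (taking the acute solution since C < 90°)

C = 39.49°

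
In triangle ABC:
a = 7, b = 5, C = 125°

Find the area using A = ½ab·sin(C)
A = ½·a·b·sin(C) = ½·7·5·sin(125°)
sin(125°) ≈ 0.819152
A ≈ ½·35·0.819152 = 17.5·0.819152 ≈ 14.3352

Area = 14.34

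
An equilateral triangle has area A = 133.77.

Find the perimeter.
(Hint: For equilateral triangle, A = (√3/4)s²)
A = (√3/4)s²  ⇒  s² = 4A/√3 = 4·133.77/√3 = 535.08/1.73205 ≈ 308.929
s ≈ √308.929 ≈ 17.5764
Perimeter = 3s ≈ 3·17.5764 ≈ 52.7291

Perimeter = 52.73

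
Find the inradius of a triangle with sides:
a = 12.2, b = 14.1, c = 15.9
r = Area/s where s is the semi-perimeter.
s = (12.2 + 14.1 + 15.9)/2 = 42.2/2 = 21.1
Area = √(s(s−a)(s−b)(s−c)) = √(21.1·8.9·7·5.2) ≈ √6835.56 ≈ 82.6774
r ≈ 82.6774/21.1 ≈ 3.91836

r = 3.918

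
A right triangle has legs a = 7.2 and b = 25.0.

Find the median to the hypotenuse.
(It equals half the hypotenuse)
Hypotenuse c = √(a² + b²) = √(51.84 + 625) = √676.84 ≈ 26.0161
Median to hypotenuse = c/2 ≈ 26.0161/2 ≈ 13.0081

Median = 13.01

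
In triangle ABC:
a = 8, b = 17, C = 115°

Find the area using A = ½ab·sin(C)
A = ½·a·b·sin(C) = ½·8·17·sin(115°)
sin(115°) ≈ 0.906308
A ≈ ½·136·0.906308 = 68·0.906308 ≈ 61.6289

Area = 61.63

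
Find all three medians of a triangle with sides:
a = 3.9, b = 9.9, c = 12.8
Median formula: m_a = ½√(2b² + 2c² − a²) (and cyclically). a² = 15.21, b² = 98.01, c² = 163.84.
m_a = ½√(2·98.01 + 2·163.84 − 15.21) = ½√508.49 ≈ ½·22.5497 ≈ 11.2749
m_b = ½√(2·15.21 + 2·163.84 − 98.01) = ½√260.09 ≈ ½·16.1273 ≈ 8.06365
m_c = ½√(2·15.21 + 2·98.01 − 163.84) = ½√62.6 ≈ ½·7.91202 ≈ 3.95601

m_a = 11.27, m_b = 8.064, m_c = 3.956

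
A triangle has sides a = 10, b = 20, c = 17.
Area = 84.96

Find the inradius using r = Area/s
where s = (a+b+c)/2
s = (10 + 20 + 17)/2 = 47/2 = 23.5
r = Area/s = 84.96/23.5 ≈ 3.61532

r = 3.615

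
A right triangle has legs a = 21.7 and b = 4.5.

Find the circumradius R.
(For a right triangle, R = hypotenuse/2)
Hypotenuse c = √(a² + b²) = √(470.89 + 20.25) = √491.14 ≈ 22.1617
R = c/2 ≈ 22.1617/2 ≈ 11.0808

R = 11.08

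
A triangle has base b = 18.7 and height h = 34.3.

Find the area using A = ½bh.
A = ½·b·h = ½·18.7·34.3 = ½·641.41 = 320.705

Area = 320.705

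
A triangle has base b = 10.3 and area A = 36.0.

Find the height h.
A = ½·b·h  ⇒  h = 2A/b = 2·36.0/10.3 = 72/10.3 ≈ 6.99029

h = 6.99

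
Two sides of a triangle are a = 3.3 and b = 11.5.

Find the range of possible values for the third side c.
Triangle inequality: |a − b| < c < a + b
|a − b| = |3.3 − 11.5| = 8.2
a + b = 3.3 + 11.5 = 14.8

8.2 < c < 14.8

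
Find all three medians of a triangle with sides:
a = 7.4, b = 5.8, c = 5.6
Median formula: m_a = ½√(2b² + 2c² − a²) (and cyclically). a² = 54.76, b² = 33.64, c² = 31.36.
m_a = ½√(2·33.64 + 2·31.36 − 54.76) = ½√75.24 ≈ ½·8.6741 ≈ 4.33705
m_b = ½√(2·54.76 + 2·31.36 − 33.64) = ½√138.6 ≈ ½·11.7729 ≈ 5.88643
m_c = ½√(2·54.76 + 2·33.64 − 31.36) = ½√145.44 ≈ ½·12.0599 ≈ 6.02993

m_a = 4.337, m_b = 5.886, m_c = 6.03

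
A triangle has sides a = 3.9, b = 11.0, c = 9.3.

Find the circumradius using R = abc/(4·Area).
First find the area with Heron's formula.
s = (3.9 + 11.0 + 9.3)/2 = 12.1
Area = √(s(s−a)(s−b)(s−c)) = √(12.1·8.2·1.1·2.8) ≈ √305.598 ≈ 17.4814
abc = 3.9·11.0·9.3 = 398.97
R = abc/(4·Area) ≈ 398.97/(4·17.4814) = 398.97/69.9254 ≈ 5.70565

R = 5.706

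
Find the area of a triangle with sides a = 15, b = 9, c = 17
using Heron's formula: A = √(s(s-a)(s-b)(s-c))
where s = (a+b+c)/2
s = (15 + 9 + 17)/2 = 41/2 = 20.5
s − a = 5.5, s − b = 11.5, s − c = 3.5
s(s−a)(s−b)(s−c) = 20.5·5.5·11.5·3.5 = 4538.1875
Area = √4538.1875 ≈ 67.3661

s = 20.5, Area = 67.37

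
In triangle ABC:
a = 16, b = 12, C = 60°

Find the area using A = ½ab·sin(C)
A = ½·a·b·sin(C) = ½·16·12·sin(60°)
sin(60°) ≈ 0.866025
A ≈ ½·192·0.866025 = 96·0.866025 ≈ 83.1384

Area = 83.14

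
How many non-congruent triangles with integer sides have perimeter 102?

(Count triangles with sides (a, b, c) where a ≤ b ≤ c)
Let a ≤ b ≤ c with a + b + c = 102. The only binding inequality is a + b > c, i.e. 102 − c > c, so c < 102/2; and c ≥ 102/3 since c is the largest side.
So 34 ≤ c ≤ 50. For each c, b runs from ⌈(102 − c)/2⌉ up to c (then a = 102 − b − c satisfies 1 ≤ a ≤ b automatically), giving c − ⌈(102 − c)/2⌉ + 1 choices.
Summing over c: 1 + 2 + 4 + 5 + … + 23 + 25  (17 terms, c = 34, …, 50) = 217
Check (closed form: nearest integer to p²/48 for even p, (p+3)²/48 for odd p): 102²/48 = 10404/48 ≈ 216.75 → 217

217 triangles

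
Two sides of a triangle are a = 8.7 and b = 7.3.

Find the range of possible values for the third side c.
Triangle inequality: |a − b| < c < a + b
|a − b| = |8.7 − 7.3| = 1.4
a + b = 8.7 + 7.3 = 16

1.4 < c < 16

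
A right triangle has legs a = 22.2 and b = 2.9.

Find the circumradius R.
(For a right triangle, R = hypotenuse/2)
Hypotenuse c = √(a² + b²) = √(492.84 + 8.41) = √501.25 ≈ 22.3886
R = c/2 ≈ 22.3886/2 ≈ 11.1943

R = 11.19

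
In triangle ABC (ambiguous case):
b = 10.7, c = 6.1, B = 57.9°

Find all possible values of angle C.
b/sin(B) = c/sin(C)  ⇒  sin(C) = c·sin(B)/b = 6.1·sin(57.9°)/10.7
sin(57.9°) ≈ 0.847122
sin(C) ≈ 6.1·0.847122/10.7 ≈ 5.16744/10.7 ≈ 0.482939
Candidate 1: C₁ = arcsin(0.482939) ≈ 28.8775°  →  A = 180° − 57.9° − 28.8775° ≈ 93.2225° > 0, valid
Candidate 2: C₂ = 180° − C₁ ≈ 151.122°  →  A = 180° − 57.9° − 151.122° ≈ -29.0225° ≤ 0, not a valid triangle

C = 28.88° (one solution)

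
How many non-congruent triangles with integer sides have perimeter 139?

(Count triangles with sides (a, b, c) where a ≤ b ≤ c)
Let a ≤ b ≤ c with a + b + c = 139. The only binding inequality is a + b > c, i.e. 139 − c > c, so c < 139/2; and c ≥ 139/3 since c is the largest side.
So 47 ≤ c ≤ 69. For each c, b runs from ⌈(139 − c)/2⌉ up to c (then a = 139 − b − c satisfies 1 ≤ a ≤ b automatically), giving c − ⌈(139 − c)/2⌉ + 1 choices.
Summing over c: 2 + 3 + 5 + 6 + … + 33 + 35  (23 terms, c = 47, …, 69) = 420
Check (closed form: nearest integer to p²/48 for even p, (p+3)²/48 for odd p): (139+3)²/48 = 142²/48 = 20164/48 ≈ 420.08 → 420

420 triangles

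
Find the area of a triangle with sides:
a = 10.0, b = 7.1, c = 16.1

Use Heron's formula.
s = (10.0 + 7.1 + 16.1)/2 = 33.2/2 = 16.6
s − a = 6.6, s − b = 9.5, s − c = 0.5
s(s−a)(s−b)(s−c) = 16.6·6.6·9.5·0.5 ≈ 520.41
Area = √520.41 ≈ 22.8125

Area = 22.81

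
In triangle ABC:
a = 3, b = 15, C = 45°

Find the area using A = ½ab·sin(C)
A = ½·a·b·sin(C) = ½·3·15·sin(45°)
sin(45°) ≈ 0.707107
A ≈ ½·45·0.707107 = 22.5·0.707107 ≈ 15.9099

Area = 15.91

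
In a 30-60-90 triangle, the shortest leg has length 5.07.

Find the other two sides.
In a 30-60-90 triangle the sides are in ratio 1 : √3 : 2 (short leg : long leg : hypotenuse).
Long leg = 5.07·√3 ≈ 5.07·1.73205 ≈ 8.7815
Hypotenuse = 2·5.07 = 10.14

Long leg = 5.07√3 = 8.781, Hypotenuse = 10.14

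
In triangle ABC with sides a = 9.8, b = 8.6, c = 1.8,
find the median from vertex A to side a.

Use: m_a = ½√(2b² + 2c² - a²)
m_a = ½√(2·8.6² + 2·1.8² − 9.8²) = ½√(2·73.96 + 2·3.24 − 96.04) = ½√(147.92 + 6.48 − 96.04) = ½√58.36
√58.36 ≈ 7.63937, so m_a ≈ 3.81969

m_a = 3.82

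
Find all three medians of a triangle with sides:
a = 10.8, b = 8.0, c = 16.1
Median formula: m_a = ½√(2b² + 2c² − a²) (and cyclically). a² = 116.64, b² = 64, c² = 259.21.
m_a = ½√(2·64 + 2·259.21 − 116.64) = ½√529.78 ≈ ½·23.017 ≈ 11.5085
m_b = ½√(2·116.64 + 2·259.21 − 64) = ½√687.7 ≈ ½·26.224 ≈ 13.112
m_c = ½√(2·116.64 + 2·64 − 259.21) = ½√102.07 ≈ ½·10.103 ≈ 5.05148

m_a = 11.51, m_b = 13.11, m_c = 5.051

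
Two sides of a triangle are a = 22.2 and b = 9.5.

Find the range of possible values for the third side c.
Triangle inequality: |a − b| < c < a + b
|a − b| = |22.2 − 9.5| = 12.7
a + b = 22.2 + 9.5 = 31.7

12.7 < c < 31.7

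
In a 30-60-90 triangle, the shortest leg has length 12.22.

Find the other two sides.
In a 30-60-90 triangle the sides are in ratio 1 : √3 : 2 (short leg : long leg : hypotenuse).
Long leg = 12.22·√3 ≈ 12.22·1.73205 ≈ 21.1657
Hypotenuse = 2·12.22 = 24.44

Long leg = 12.22√3 = 21.17, Hypotenuse = 24.44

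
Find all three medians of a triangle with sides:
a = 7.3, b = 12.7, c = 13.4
Median formula: m_a = ½√(2b² + 2c² − a²) (and cyclically). a² = 53.29, b² = 161.29, c² = 179.56.
m_a = ½√(2·161.29 + 2·179.56 − 53.29) = ½√628.41 ≈ ½·25.0681 ≈ 12.5341
m_b = ½√(2·53.29 + 2·179.56 − 161.29) = ½√304.41 ≈ ½·17.4473 ≈ 8.72367
m_c = ½√(2·53.29 + 2·161.29 − 179.56) = ½√249.6 ≈ ½·15.7987 ≈ 7.89937

m_a = 12.53, m_b = 8.724, m_c = 7.899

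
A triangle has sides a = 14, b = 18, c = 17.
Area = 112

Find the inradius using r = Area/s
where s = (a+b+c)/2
s = (14 + 18 + 17)/2 = 49/2 = 24.5
r = Area/s = 112/24.5 ≈ 4.57143

r = 4.571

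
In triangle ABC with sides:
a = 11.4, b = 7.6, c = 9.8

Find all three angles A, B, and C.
Law of cosines for each angle (a² = 129.96, b² = 57.76, c² = 96.04):
cos(A) = (b² + c² − a²)/(2bc) = (57.76 + 96.04 − 129.96)/(2·7.6·9.8) = 23.84/148.96 ≈ 0.160043  ⇒  A ≈ 80.7906°
cos(B) = (a² + c² − b²)/(2ac) = (129.96 + 96.04 − 57.76)/(2·11.4·9.8) = 168.24/223.44 ≈ 0.752954  ⇒  B ≈ 41.1531°
cos(C) = (a² + b² − c²)/(2ab) = (129.96 + 57.76 − 96.04)/(2·11.4·7.6) = 91.68/173.28 ≈ 0.529086  ⇒  C ≈ 58.0563°
Check: A + B + C ≈ 180°

A = 80.79°, B = 41.15°, C = 58.06°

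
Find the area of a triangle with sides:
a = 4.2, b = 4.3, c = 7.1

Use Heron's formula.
s = (4.2 + 4.3 + 7.1)/2 = 15.6/2 = 7.8
s − a = 3.6, s − b = 3.5, s − c = 0.7
s(s−a)(s−b)(s−c) = 7.8·3.6·3.5·0.7 ≈ 68.796
Area = √68.796 ≈ 8.29434

Area = 8.294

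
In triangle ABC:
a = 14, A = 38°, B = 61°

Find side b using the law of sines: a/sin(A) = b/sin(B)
a/sin(A) = b/sin(B)  ⇒  b = a·sin(B)/sin(A) = 14·sin(61°)/sin(38°)
sin(61°) ≈ 0.87462, sin(38°) ≈ 0.615661
b ≈ 14·0.87462/0.615661 ≈ 12.2447/0.615661 ≈ 19.8887

b = 19.89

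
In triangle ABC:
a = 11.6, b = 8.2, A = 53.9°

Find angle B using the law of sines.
a/sin(A) = b/sin(B)  ⇒  sin(B) = b·sin(A)/a = 8.2·sin(53.9°)/11.6
sin(53.9°) ≈ 0.80799
sin(B) ≈ 8.2·0.80799/11.6 ≈ 6.62552/11.6 ≈ 0.571165
B = arcsin(0.571165) ≈ 34.8315°
(Since b ≤ a we need B ≤ A, so the obtuse alternative 180° − 34.8315° ≈ 145.168° is rejected.)

B = 34.83°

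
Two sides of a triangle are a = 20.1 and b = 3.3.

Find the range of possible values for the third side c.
Triangle inequality: |a − b| < c < a + b
|a − b| = |20.1 − 3.3| = 16.8
a + b = 20.1 + 3.3 = 23.4

16.8 < c < 23.4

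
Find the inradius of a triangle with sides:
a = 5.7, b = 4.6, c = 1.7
r = Area/s where s is the semi-perimeter.
s = (5.7 + 4.6 + 1.7)/2 = 12/2 = 6
Area = √(s(s−a)(s−b)(s−c)) = √(6·0.3·1.4·4.3) ≈ √10.836 ≈ 3.29181
r ≈ 3.29181/6 ≈ 0.548635

r = 0.5486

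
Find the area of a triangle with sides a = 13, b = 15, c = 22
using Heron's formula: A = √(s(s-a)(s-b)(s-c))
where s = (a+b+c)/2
s = (13 + 15 + 22)/2 = 50/2 = 25
s − a = 12, s − b = 10, s − c = 3
s(s−a)(s−b)(s−c) = 25·12·10·3 = 9000
Area = √9000 ≈ 94.8683

s = 25.0, Area = 94.87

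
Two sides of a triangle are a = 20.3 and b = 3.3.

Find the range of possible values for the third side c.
Triangle inequality: |a − b| < c < a + b
|a − b| = |20.3 − 3.3| = 17
a + b = 20.3 + 3.3 = 23.6

17 < c < 23.6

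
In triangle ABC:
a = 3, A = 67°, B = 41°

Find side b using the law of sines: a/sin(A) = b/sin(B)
a/sin(A) = b/sin(B)  ⇒  b = a·sin(B)/sin(A) = 3·sin(41°)/sin(67°)
sin(41°) ≈ 0.656059, sin(67°) ≈ 0.920505
b ≈ 3·0.656059/0.920505 ≈ 1.96818/0.920505 ≈ 2.13815

b = 2.138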